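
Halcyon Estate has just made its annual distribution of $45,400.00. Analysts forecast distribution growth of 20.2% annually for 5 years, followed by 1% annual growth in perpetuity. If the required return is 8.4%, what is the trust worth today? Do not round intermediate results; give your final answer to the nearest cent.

$1351582.71

D_1 = 54570.80000
D_2 = 65594.10160
D_3 = 78844.11012
D_4 = 94770.62037
D_5 = 113914.28568
Terminal value at year 5: TV = D_5×(1+g_2)/(r−g_2) = 115053.42854/0.074 = 1554776.06134
P_0 = D_1/(1+r)^1 + D_2/(1+r)^2 + D_3/(1+r)^3 + D_4/(1+r)^4 + D_5/(1+r)^5 + TV/(1+r)^5
    = 50342.06642 + 55822.10686 + 61898.68307 + 68636.73160 + 76108.25773 + 1038774.86900 = 1351582.71467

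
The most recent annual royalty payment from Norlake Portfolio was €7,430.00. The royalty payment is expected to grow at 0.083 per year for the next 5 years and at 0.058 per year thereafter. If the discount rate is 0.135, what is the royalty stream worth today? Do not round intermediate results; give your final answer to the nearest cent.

€113096.09

D_1 = 8046.69000
D_2 = 8714.56527
D_3 = 9437.87419
D_4 = 10221.21774
D_5 = 11069.57882
Terminal value at year 5: TV = D_5×(1+g_2)/(r−g_2) = 11711.61439/0.077 = 152098.88817
P_0 = D_1/(1+r)^1 + D_2/(1+r)^2 + D_3/(1+r)^3 + D_4/(1+r)^4 + D_5/(1+r)^5 + TV/(1+r)^5
    = 7089.59471 + 6764.78509 + 6454.85661 + 6159.12749 + 5876.94720 + 80750.78107 = 113096.09218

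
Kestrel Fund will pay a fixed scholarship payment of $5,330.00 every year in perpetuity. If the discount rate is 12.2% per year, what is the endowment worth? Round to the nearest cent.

$43688.52

Level perpetuity: PV = C / r = $5,330.00 / 0.122 = $43,688.52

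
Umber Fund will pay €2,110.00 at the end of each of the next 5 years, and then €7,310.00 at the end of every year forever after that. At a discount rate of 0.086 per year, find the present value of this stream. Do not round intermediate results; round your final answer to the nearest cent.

PV of 5-year annuity: €2,110.00 × [1 − (1+0.086)^−5] / 0.086 = 8293.05681
Perpetuity value at year 5: €7,310.00 / 0.086 = 85000.00000
PV of perpetuity: 85000.00000 / (1+0.086)^5 = 56269.07805
Total PV = 8293.05681 + 56269.07805 = 64562.13487

€64562.13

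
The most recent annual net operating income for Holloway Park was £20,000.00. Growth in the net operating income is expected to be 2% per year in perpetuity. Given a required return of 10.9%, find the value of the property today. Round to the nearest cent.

£229213.48

D₁ = D₀ × (1 + g) = £20,000.00 × 1.02 = £20,400.0000
Growing perpetuity: P = D₁ / (r − g) = £20,400.0000 / (0.109 − 0.02) = £229,213.48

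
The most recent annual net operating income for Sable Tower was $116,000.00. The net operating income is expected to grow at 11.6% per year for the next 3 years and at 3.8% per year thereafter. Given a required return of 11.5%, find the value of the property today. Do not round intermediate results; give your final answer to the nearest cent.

$1916576.00

D_1 = 129456.00000
D_2 = 144472.89600
D_3 = 161231.75194
Terminal value at year 3: TV = D_3×(1+g_2)/(r−g_2) = 167358.55851/0.077 = 2173487.77285
P_0 = D_1/(1+r)^1 + D_2/(1+r)^2 + D_3/(1+r)^3 + TV/(1+r)^3
    = 116104.03587 + 116208.16505 + 116312.38762 + 1567951.40719 = 1916575.99575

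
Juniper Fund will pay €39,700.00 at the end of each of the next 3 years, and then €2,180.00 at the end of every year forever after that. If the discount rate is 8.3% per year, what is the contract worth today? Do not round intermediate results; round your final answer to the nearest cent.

€122436.71

PV of 3-year annuity: €39,700.00 × [1 − (1+0.083)^−3] / 0.083 = 101759.44446
Perpetuity value at year 3: €2,180.00 / 0.083 = 26265.06024
PV of perpetuity: 26265.06024 / (1+0.083)^3 = 20677.26203
Total PV = 101759.44446 + 20677.26203 = 122436.70649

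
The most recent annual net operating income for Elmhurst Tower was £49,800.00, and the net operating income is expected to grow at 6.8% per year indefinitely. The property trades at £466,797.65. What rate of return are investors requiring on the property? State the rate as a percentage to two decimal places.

D₁ = £49,800.00 × 1.068 = £53,186.4000
P = D₁/(r − g) ⇒ r = D₁/P + g = £53,186.4000/£466,797.65 + 0.068 = 0.113939 + 0.068 = 0.181939

18.19%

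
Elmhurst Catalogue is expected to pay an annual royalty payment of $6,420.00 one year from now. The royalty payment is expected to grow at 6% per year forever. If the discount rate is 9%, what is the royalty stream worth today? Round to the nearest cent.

Growing perpetuity: P = D₁ / (r − g) = $6,420.0000 / (0.09 − 0.06) = $214,000.00

$214000.00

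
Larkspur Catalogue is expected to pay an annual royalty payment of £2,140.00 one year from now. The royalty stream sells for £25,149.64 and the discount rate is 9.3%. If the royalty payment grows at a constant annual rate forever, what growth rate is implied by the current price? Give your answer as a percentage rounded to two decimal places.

P = D₁/(r−g) ⇒ g = r − D₁/P = 0.093 − £2,140.00/£25,149.64 = 0.007909

0.79%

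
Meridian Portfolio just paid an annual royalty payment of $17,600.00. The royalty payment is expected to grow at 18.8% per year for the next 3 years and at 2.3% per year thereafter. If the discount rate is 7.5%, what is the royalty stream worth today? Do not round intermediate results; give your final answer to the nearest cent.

D_1 = 20908.80000
D_2 = 24839.65440
D_3 = 29509.50943
Terminal value at year 3: TV = D_3×(1+g_2)/(r−g_2) = 30188.22814/0.052 = 580542.84892
P_0 = D_1/(1+r)^1 + D_2/(1+r)^2 + D_3/(1+r)^3 + TV/(1+r)^3
    = 19450.04651 + 21494.56303 + 23753.99151 + 467314.10229 = 532012.70335

$532012.70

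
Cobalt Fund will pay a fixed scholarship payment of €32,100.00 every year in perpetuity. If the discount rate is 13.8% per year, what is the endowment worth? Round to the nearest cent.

€232608.70

Level perpetuity: PV = C / r = €32,100.00 / 0.138 = €232,608.70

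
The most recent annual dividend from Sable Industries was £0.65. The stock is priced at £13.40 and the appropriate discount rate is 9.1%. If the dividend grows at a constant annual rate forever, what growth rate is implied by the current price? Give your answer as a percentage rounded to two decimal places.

4.05%

P = D₀(1+g)/(r−g) ⇒ P(r−g) = D₀(1+g) ⇒ g(P+D₀) = P·r − D₀
g = (P·r − D₀)/(P + D₀) = (£13.40×0.091 − £0.65) / (£13.40 + £0.65) = 0.040527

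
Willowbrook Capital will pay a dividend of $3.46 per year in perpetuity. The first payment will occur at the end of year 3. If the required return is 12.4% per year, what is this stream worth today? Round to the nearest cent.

$22.09

Value at end of year 2: C / r = $3.46 / 0.124 = $27.9032
Discount to today: PV = $27.9032 / (1 + 0.124)^2 = $27.9032 / 1.263376 = $22.09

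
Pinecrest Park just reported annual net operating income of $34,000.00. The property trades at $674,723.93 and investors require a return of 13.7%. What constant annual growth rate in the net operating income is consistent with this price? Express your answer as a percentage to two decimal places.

P = D₀(1+g)/(r−g) ⇒ P(r−g) = D₀(1+g) ⇒ g(P+D₀) = P·r − D₀
g = (P·r − D₀)/(P + D₀) = ($674,723.93×0.137 − $34,000.00) / ($674,723.93 + $34,000.00) = 0.082454

8.25%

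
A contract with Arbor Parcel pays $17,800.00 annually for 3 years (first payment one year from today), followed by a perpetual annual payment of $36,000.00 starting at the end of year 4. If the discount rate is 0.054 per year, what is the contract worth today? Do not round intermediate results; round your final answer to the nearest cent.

PV of 3-year annuity: $17,800.00 × [1 − (1+0.054)^−3] / 0.054 = 48112.76959
Perpetuity value at year 3: $36,000.00 / 0.054 = 666666.66667
PV of perpetuity: 666666.66667 / (1+0.054)^3 = 569359.94166
Total PV = 48112.76959 + 569359.94166 = 617472.71124

$617472.71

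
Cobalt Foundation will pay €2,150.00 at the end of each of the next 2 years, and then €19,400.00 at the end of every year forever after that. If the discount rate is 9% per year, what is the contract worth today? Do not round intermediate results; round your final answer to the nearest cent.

€185210.89

PV of 2-year annuity: €2,150.00 × [1 − (1+0.09)^−2] / 0.09 = 3782.08905
Perpetuity value at year 2: €19,400.00 / 0.09 = 215555.55556
PV of perpetuity: 215555.55556 / (1+0.09)^2 = 181428.79855
Total PV = 3782.08905 + 181428.79855 = 185210.88760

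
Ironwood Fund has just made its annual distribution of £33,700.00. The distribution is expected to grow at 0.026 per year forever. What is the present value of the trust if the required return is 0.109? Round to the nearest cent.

D₁ = D₀ × (1 + g) = £33,700.00 × 1.026 = £34,576.2000
Growing perpetuity: P = D₁ / (r − g) = £34,576.2000 / (0.109 − 0.026) = £416,580.72

£416580.72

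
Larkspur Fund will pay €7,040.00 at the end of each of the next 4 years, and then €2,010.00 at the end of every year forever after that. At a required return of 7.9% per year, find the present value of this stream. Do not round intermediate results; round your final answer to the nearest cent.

PV of 4-year annuity: €7,040.00 × [1 − (1+0.079)^−4] / 0.079 = 23369.36921
Perpetuity value at year 4: €2,010.00 / 0.079 = 25443.03797
PV of perpetuity: 25443.03797 / (1+0.079)^4 = 18770.81751
Total PV = 23369.36921 + 18770.81751 = 42140.18671

€42140.19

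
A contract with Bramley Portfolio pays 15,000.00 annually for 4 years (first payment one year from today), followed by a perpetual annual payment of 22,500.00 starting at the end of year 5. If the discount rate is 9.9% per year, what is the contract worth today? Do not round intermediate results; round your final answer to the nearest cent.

PV of 4-year annuity: 15,000.00 × [1 − (1+0.099)^−4] / 0.099 = 47651.09156
Perpetuity value at year 4: 22,500.00 / 0.099 = 227272.72727
PV of perpetuity: 227272.72727 / (1+0.099)^4 = 155796.08993
Total PV = 47651.09156 + 155796.08993 = 203447.18149

203447.18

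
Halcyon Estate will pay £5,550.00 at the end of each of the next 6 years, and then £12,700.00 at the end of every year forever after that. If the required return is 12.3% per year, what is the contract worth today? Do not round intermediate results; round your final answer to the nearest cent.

PV of 6-year annuity: £5,550.00 × [1 − (1+0.123)^−6] / 0.123 = 22625.74243
Perpetuity value at year 6: £12,700.00 / 0.123 = 103252.03252
PV of perpetuity: 103252.03252 / (1+0.123)^6 = 51477.81111
Total PV = 22625.74243 + 51477.81111 = 74103.55354

£74103.55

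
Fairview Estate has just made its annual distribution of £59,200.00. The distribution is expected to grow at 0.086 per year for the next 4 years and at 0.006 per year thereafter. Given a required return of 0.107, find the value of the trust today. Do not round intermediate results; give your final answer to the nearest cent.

£771949.78

D_1 = 64291.20000
D_2 = 69820.24320
D_3 = 75824.78412
D_4 = 82345.71555
Terminal value at year 4: TV = D_4×(1+g_2)/(r−g_2) = 82839.78984/0.101 = 820195.93903
P_0 = D_1/(1+r)^1 + D_2/(1+r)^2 + D_3/(1+r)^3 + D_4/(1+r)^4 + TV/(1+r)^4
    = 58076.96477 + 56975.23373 + 55894.40274 + 54834.07532 + 546169.10661 = 771949.78316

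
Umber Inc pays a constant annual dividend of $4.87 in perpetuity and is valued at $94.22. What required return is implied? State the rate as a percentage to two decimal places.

5.17%

P = C/r ⇒ r = C/P = $4.87/$94.22 = 0.051688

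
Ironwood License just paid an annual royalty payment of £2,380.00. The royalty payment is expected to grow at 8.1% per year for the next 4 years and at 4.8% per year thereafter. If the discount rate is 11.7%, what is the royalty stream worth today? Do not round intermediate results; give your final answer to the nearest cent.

£40486.03

D_1 = 2572.78000
D_2 = 2781.17518
D_3 = 3006.45037
D_4 = 3249.97285
Terminal value at year 4: TV = D_4×(1+g_2)/(r−g_2) = 3405.97155/0.069 = 49361.90647
P_0 = D_1/(1+r)^1 + D_2/(1+r)^2 + D_3/(1+r)^3 + D_4/(1+r)^4 + TV/(1+r)^4
    = 2303.29454 + 2229.06123 + 2157.22040 + 2087.69495 + 31708.75806 = 40486.02919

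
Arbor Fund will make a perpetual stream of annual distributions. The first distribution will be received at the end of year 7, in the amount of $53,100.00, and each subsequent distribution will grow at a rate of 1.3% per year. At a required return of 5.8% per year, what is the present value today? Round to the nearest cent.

Value at end of year 6: C₁ / (r − g) = $53,100.00 / (0.058 − 0.013) = $1,180,000.0000
Discount to today: PV = $1,180,000.0000 / (1 + 0.058)^6 = $1,180,000.0000 / 1.402536 = $841,333.15

$841333.15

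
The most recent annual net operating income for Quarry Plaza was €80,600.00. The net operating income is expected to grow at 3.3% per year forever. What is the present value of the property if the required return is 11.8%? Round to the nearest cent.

€979527.06

D₁ = D₀ × (1 + g) = €80,600.00 × 1.033 = €83,259.8000
Growing perpetuity: P = D₁ / (r − g) = €83,259.8000 / (0.118 − 0.033) = €979,527.06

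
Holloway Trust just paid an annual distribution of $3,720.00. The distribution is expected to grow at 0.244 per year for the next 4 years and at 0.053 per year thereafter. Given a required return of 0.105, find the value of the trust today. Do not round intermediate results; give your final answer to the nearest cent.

D_1 = 4627.68000
D_2 = 5756.83392
D_3 = 7161.50140
D_4 = 8908.90774
Terminal value at year 4: TV = D_4×(1+g_2)/(r−g_2) = 9381.07985/0.052 = 180405.38168
P_0 = D_1/(1+r)^1 + D_2/(1+r)^2 + D_3/(1+r)^3 + D_4/(1+r)^4 + TV/(1+r)^4
    = 4187.94570 + 4714.75516 + 5307.83296 + 5975.51511 + 121004.18106 = 141190.23000

$141190.23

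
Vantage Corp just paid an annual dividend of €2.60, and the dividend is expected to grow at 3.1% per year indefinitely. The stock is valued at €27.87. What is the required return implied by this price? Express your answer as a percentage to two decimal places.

12.72%

D₁ = €2.60 × 1.031 = €2.6806
P = D₁/(r − g) ⇒ r = D₁/P + g = €2.6806/€27.87 + 0.031 = 0.096182 + 0.031 = 0.127182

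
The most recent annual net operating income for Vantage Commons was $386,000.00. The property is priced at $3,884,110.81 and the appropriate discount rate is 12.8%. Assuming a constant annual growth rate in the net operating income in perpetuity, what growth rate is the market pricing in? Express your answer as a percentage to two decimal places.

2.60%

P = D₀(1+g)/(r−g) ⇒ P(r−g) = D₀(1+g) ⇒ g(P+D₀) = P·r − D₀
g = (P·r − D₀)/(P + D₀) = ($3,884,110.81×0.128 − $386,000.00) / ($3,884,110.81 + $386,000.00) = 0.026034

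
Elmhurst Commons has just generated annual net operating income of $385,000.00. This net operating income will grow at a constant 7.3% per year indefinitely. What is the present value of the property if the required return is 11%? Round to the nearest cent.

D₁ = D₀ × (1 + g) = $385,000.00 × 1.073 = $413,105.0000
Growing perpetuity: P = D₁ / (r − g) = $413,105.0000 / (0.11 − 0.073) = $11,165,000.00

$11165000.00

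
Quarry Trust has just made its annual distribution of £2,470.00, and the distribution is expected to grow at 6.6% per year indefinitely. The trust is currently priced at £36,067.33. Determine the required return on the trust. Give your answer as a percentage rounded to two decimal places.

D₁ = £2,470.00 × 1.066 = £2,633.0200
P = D₁/(r − g) ⇒ r = D₁/P + g = £2,633.0200/£36,067.33 + 0.066 = 0.073003 + 0.066 = 0.139003

13.90%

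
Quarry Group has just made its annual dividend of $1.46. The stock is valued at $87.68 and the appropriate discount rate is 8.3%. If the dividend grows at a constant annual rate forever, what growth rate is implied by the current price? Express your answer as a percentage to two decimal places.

P = D₀(1+g)/(r−g) ⇒ P(r−g) = D₀(1+g) ⇒ g(P+D₀) = P·r − D₀
g = (P·r − D₀)/(P + D₀) = ($87.68×0.083 − $1.46) / ($87.68 + $1.46) = 0.065262

6.53%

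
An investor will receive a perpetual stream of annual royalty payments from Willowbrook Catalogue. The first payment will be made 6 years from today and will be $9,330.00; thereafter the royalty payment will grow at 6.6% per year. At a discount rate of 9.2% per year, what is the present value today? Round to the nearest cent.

$231097.42

Value at end of year 5: C₁ / (r − g) = $9,330.00 / (0.092 − 0.066) = $358,846.1538
Discount to today: PV = $358,846.1538 / (1 + 0.092)^5 = $358,846.1538 / 1.552792 = $231,097.42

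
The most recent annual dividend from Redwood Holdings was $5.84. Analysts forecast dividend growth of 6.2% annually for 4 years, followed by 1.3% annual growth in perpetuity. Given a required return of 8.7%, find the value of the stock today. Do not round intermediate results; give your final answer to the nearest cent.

D_1 = 6.20208
D_2 = 6.58661
D_3 = 6.99498
D_4 = 7.42867
Terminal value at year 4: TV = D_4×(1+g_2)/(r−g_2) = 7.52524/0.074 = 101.69243
P_0 = D_1/(1+r)^1 + D_2/(1+r)^2 + D_3/(1+r)^3 + D_4/(1+r)^4 + TV/(1+r)^4
    = 5.70569 + 5.57446 + 5.44625 + 5.32099 + 72.84009 = 94.88748

$94.89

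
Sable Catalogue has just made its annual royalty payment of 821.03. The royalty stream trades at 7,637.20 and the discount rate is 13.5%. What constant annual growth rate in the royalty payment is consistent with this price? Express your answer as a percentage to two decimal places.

2.48%

P = D₀(1+g)/(r−g) ⇒ P(r−g) = D₀(1+g) ⇒ g(P+D₀) = P·r − D₀
g = (P·r − D₀)/(P + D₀) = (7,637.20×0.135 − 821.03) / (7,637.20 + 821.03) = 0.024827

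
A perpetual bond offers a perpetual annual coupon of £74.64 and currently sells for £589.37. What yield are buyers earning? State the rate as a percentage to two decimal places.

P = C/r ⇒ r = C/P = £74.64/£589.37 = 0.126644

12.66%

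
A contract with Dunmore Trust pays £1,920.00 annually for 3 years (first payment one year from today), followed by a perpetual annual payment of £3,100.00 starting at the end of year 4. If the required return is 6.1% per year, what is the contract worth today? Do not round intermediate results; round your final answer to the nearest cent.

PV of 3-year annuity: £1,920.00 × [1 − (1+0.061)^−3] / 0.061 = 5122.70231
Perpetuity value at year 3: £3,100.00 / 0.061 = 50819.67213
PV of perpetuity: 50819.67213 / (1+0.061)^3 = 42548.64235
Total PV = 5122.70231 + 42548.64235 = 47671.34467

£47671.34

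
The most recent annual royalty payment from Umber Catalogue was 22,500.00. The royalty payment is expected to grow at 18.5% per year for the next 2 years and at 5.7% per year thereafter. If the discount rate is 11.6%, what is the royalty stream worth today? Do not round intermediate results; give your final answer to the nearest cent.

503738.38

D_1 = 26662.50000
D_2 = 31595.06250
Terminal value at year 2: TV = D_2×(1+g_2)/(r−g_2) = 33395.98106/0.059 = 566033.57733
P_0 = D_1/(1+r)^1 + D_2/(1+r)^2 + TV/(1+r)^2
    = 23891.12903 + 25368.26873 + 454478.98387 = 503738.38163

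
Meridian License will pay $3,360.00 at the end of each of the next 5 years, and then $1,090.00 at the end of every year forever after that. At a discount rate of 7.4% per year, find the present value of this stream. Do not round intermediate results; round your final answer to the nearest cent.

PV of 5-year annuity: $3,360.00 × [1 − (1+0.074)^−5] / 0.074 = 13630.36212
Perpetuity value at year 5: $1,090.00 / 0.074 = 14729.72973
PV of perpetuity: 14729.72973 / (1+0.074)^5 = 10307.97535
Total PV = 13630.36212 + 10307.97535 = 23938.33747

$23938.34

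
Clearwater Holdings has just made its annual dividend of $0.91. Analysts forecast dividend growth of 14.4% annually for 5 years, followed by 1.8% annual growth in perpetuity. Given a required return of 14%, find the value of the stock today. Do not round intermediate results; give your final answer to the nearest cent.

D_1 = 1.04104
D_2 = 1.19095
D_3 = 1.36245
D_4 = 1.55864
D_5 = 1.78308
Terminal value at year 5: TV = D_5×(1+g_2)/(r−g_2) = 1.81518/0.122 = 14.87851
P_0 = D_1/(1+r)^1 + D_2/(1+r)^2 + D_3/(1+r)^3 + D_4/(1+r)^4 + D_5/(1+r)^5 + TV/(1+r)^5
    = 0.91319 + 0.91640 + 0.91961 + 0.92284 + 0.92608 + 7.72743 = 12.32555

$12.33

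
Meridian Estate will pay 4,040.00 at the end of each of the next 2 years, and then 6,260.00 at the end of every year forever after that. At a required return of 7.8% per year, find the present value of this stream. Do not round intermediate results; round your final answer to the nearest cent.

76286.68

PV of 2-year annuity: 4,040.00 × [1 − (1+0.078)^−2] / 0.078 = 7224.19378
Perpetuity value at year 2: 6,260.00 / 0.078 = 80256.41026
PV of perpetuity: 80256.41026 / (1+0.078)^2 = 69062.48624
Total PV = 7224.19378 + 69062.48624 = 76286.68001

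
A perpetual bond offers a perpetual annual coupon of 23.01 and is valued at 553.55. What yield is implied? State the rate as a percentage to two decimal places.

P = C/r ⇒ r = C/P = 23.01/553.55 = 0.041568

4.16%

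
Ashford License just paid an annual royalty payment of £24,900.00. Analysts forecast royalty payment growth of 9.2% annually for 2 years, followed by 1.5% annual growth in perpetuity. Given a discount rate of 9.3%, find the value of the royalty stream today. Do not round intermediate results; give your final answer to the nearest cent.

D_1 = 27190.80000
D_2 = 29692.35360
Terminal value at year 2: TV = D_2×(1+g_2)/(r−g_2) = 30137.73890/0.078 = 386381.26800
P_0 = D_1/(1+r)^1 + D_2/(1+r)^2 + TV/(1+r)^2
    = 24877.21866 + 24854.45817 + 323426.60313 = 373158.27996

£373158.28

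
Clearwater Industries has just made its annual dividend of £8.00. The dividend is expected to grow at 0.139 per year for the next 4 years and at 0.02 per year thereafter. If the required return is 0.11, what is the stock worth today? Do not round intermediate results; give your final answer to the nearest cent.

£134.66

D_1 = 9.11200
D_2 = 10.37857
D_3 = 11.82119
D_4 = 13.46433
Terminal value at year 4: TV = D_4×(1+g_2)/(r−g_2) = 13.73362/0.09 = 152.59579
P_0 = D_1/(1+r)^1 + D_2/(1+r)^2 + D_3/(1+r)^3 + D_4/(1+r)^4 + TV/(1+r)^4
    = 8.20901 + 8.42348 + 8.64355 + 8.86937 + 100.51957 = 134.66499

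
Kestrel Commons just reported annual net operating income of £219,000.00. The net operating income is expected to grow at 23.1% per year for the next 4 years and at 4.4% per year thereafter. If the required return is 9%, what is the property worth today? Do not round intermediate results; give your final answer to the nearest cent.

D_1 = 269589.00000
D_2 = 331864.05900
D_3 = 408524.65663
D_4 = 502893.85231
Terminal value at year 4: TV = D_4×(1+g_2)/(r−g_2) = 525021.18181/0.046 = 11413503.95243
P_0 = D_1/(1+r)^1 + D_2/(1+r)^2 + D_3/(1+r)^3 + D_4/(1+r)^4 + TV/(1+r)^4
    = 247329.35780 + 279323.33894 + 315455.99105 + 356262.68347 + 8085613.94650 = 9283985.31775

£9283985.32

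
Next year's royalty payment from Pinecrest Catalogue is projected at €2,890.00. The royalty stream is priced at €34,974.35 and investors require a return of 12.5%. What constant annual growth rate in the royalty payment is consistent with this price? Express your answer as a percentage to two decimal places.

4.24%

P = D₁/(r−g) ⇒ g = r − D₁/P = 0.125 − €2,890.00/€34,974.35 = 0.042368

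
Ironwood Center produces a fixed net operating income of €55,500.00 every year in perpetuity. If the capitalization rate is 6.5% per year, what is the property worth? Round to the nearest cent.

Level perpetuity: PV = C / r = €55,500.00 / 0.065 = €853,846.15

€853846.15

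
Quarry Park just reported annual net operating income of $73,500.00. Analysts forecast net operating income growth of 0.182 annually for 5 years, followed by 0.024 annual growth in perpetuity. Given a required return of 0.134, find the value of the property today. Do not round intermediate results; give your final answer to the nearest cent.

D_1 = 86877.00000
D_2 = 102688.61400
D_3 = 121377.94175
D_4 = 143468.72715
D_5 = 169580.03549
Terminal value at year 5: TV = D_5×(1+g_2)/(r−g_2) = 173649.95634/0.11 = 1578635.96671
P_0 = D_1/(1+r)^1 + D_2/(1+r)^2 + D_3/(1+r)^3 + D_4/(1+r)^4 + D_5/(1+r)^5 + TV/(1+r)^5
    = 76611.11111 + 79853.90947 + 83233.96912 + 86757.10009 + 90429.35830 + 841815.11725 = 1258700.56534

$1258700.57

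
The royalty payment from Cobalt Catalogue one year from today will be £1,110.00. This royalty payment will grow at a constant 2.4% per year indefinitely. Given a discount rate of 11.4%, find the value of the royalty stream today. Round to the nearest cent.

£12333.33

Growing perpetuity: P = D₁ / (r − g) = £1,110.0000 / (0.114 − 0.024) = £12,333.33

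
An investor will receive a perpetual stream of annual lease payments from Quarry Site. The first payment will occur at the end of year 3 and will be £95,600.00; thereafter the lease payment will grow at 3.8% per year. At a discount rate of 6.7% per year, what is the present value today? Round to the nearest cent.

Value at end of year 2: C₁ / (r − g) = £95,600.00 / (0.067 − 0.038) = £3,296,551.7241
Discount to today: PV = £3,296,551.7241 / (1 + 0.067)^2 = £3,296,551.7241 / 1.138489 = £2,895,549.91

£2895549.91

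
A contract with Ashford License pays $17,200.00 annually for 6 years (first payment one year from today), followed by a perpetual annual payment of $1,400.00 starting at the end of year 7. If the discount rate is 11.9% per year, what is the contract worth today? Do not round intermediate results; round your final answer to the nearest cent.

PV of 6-year annuity: $17,200.00 × [1 − (1+0.119)^−6] / 0.119 = 70916.94156
Perpetuity value at year 6: $1,400.00 / 0.119 = 11764.70588
PV of perpetuity: 11764.70588 / (1+0.119)^6 = 5992.39669
Total PV = 70916.94156 + 5992.39669 = 76909.33825

$76909.34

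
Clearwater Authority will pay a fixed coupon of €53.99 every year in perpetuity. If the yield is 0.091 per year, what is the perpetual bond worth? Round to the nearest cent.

Level perpetuity: PV = C / r = €53.99 / 0.091 = €593.30

€593.30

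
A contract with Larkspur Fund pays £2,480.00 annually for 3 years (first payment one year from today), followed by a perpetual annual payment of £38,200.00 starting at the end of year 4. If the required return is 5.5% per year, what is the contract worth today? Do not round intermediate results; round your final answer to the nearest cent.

£598175.27

PV of 3-year annuity: £2,480.00 × [1 − (1+0.055)^−3] / 0.055 = 6690.87478
Perpetuity value at year 3: £38,200.00 / 0.055 = 694545.45455
PV of perpetuity: 694545.45455 / (1+0.055)^3 = 591484.39949
Total PV = 6690.87478 + 591484.39949 = 598175.27427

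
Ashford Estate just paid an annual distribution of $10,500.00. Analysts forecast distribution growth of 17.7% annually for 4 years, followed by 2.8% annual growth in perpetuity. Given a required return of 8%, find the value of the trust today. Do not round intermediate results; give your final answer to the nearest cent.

$345128.97

D_1 = 12358.50000
D_2 = 14545.95450
D_3 = 17120.58845
D_4 = 20150.93260
Terminal value at year 4: TV = D_4×(1+g_2)/(r−g_2) = 20715.15871/0.052 = 398368.43681
P_0 = D_1/(1+r)^1 + D_2/(1+r)^2 + D_3/(1+r)^3 + D_4/(1+r)^4 + TV/(1+r)^4
    = 11443.05556 + 12470.81147 + 13590.87509 + 14811.53702 + 292812.69347 = 345128.97262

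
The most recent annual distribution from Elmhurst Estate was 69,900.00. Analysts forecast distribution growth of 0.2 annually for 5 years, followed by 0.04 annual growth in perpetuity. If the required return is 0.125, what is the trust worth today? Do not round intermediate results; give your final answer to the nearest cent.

D_1 = 83880.00000
D_2 = 100656.00000
D_3 = 120787.20000
D_4 = 144944.64000
D_5 = 173933.56800
Terminal value at year 5: TV = D_5×(1+g_2)/(r−g_2) = 180890.91072/0.085 = 2128128.36141
P_0 = D_1/(1+r)^1 + D_2/(1+r)^2 + D_3/(1+r)^3 + D_4/(1+r)^4 + D_5/(1+r)^5 + TV/(1+r)^5
    = 74560.00000 + 79530.66667 + 84832.71111 + 90488.22519 + 96520.77353 + 1180960.05261 = 1606892.42911

1606892.43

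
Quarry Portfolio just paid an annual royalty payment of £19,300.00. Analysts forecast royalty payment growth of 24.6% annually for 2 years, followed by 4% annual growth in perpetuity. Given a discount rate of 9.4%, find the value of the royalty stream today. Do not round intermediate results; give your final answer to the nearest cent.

D_1 = 24047.80000
D_2 = 29963.55880
Terminal value at year 2: TV = D_2×(1+g_2)/(r−g_2) = 31162.10115/0.054 = 577075.94726
P_0 = D_1/(1+r)^1 + D_2/(1+r)^2 + TV/(1+r)^2
    = 21981.53565 + 25035.64298 + 482167.93885 = 529185.11748

£529185.12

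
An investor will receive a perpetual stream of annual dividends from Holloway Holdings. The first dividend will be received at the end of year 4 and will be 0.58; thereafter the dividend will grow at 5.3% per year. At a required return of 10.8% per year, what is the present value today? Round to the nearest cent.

7.75

Value at end of year 3: C₁ / (r − g) = 0.58 / (0.108 − 0.053) = 10.5455
Discount to today: PV = 10.5455 / (1 + 0.108)^3 = 10.5455 / 1.360252 = 7.75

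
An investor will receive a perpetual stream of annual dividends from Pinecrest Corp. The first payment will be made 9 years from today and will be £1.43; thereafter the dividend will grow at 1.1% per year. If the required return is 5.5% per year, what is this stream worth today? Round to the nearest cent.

Value at end of year 8: C₁ / (r − g) = £1.43 / (0.055 − 0.011) = £32.5000
Discount to today: PV = £32.5000 / (1 + 0.055)^8 = £32.5000 / 1.534687 = £21.18

£21.18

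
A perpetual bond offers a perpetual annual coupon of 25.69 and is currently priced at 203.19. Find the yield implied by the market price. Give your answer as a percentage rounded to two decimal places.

P = C/r ⇒ r = C/P = 25.69/203.19 = 0.126433

12.64%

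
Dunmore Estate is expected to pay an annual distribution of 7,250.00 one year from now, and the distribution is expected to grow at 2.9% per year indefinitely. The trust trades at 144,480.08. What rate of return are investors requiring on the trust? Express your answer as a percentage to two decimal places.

7.92%

P = D₁/(r − g) ⇒ r = D₁/P + g = 7,250.0000/144,480.08 + 0.029 = 0.050180 + 0.029 = 0.079180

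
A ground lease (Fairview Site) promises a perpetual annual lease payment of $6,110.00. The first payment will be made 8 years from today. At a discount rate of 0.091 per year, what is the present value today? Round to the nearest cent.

Value at end of year 7: C / r = $6,110.00 / 0.091 = $67,142.8571
Discount to today: PV = $67,142.8571 / (1 + 0.091)^7 = $67,142.8571 / 1.839811 = $36,494.43

$36494.43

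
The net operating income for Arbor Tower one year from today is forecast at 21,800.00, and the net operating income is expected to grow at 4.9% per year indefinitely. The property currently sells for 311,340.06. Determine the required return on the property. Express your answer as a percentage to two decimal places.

P = D₁/(r − g) ⇒ r = D₁/P + g = 21,800.0000/311,340.06 + 0.049 = 0.070020 + 0.049 = 0.119020

11.90%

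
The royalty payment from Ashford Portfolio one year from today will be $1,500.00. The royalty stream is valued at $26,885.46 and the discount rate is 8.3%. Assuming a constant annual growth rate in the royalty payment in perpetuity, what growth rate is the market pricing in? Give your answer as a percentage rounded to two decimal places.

2.72%

P = D₁/(r−g) ⇒ g = r − D₁/P = 0.083 − $1,500.00/$26,885.46 = 0.027208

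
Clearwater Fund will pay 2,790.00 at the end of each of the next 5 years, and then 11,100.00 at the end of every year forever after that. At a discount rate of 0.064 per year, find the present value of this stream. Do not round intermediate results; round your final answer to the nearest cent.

138810.40

PV of 5-year annuity: 2,790.00 × [1 − (1+0.064)^−5] / 0.064 = 11625.70415
Perpetuity value at year 5: 11,100.00 / 0.064 = 173437.50000
PV of perpetuity: 173437.50000 / (1+0.064)^5 = 127184.69856
Total PV = 11625.70415 + 127184.69856 = 138810.40271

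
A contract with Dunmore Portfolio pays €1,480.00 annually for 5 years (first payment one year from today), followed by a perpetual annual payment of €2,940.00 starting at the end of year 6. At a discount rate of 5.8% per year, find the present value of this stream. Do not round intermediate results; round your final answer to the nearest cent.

PV of 5-year annuity: €1,480.00 × [1 − (1+0.058)^−5] / 0.058 = 6268.36500
Perpetuity value at year 5: €2,940.00 / 0.058 = 50689.65517
PV of perpetuity: 50689.65517 / (1+0.058)^5 = 38237.63280
Total PV = 6268.36500 + 38237.63280 = 44505.99781

€44506.00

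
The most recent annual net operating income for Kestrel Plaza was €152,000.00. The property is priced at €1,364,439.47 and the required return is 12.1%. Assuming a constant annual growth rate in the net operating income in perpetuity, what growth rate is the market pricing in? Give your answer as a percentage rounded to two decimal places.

0.86%

P = D₀(1+g)/(r−g) ⇒ P(r−g) = D₀(1+g) ⇒ g(P+D₀) = P·r − D₀
g = (P·r − D₀)/(P + D₀) = (€1,364,439.47×0.121 − €152,000.00) / (€1,364,439.47 + €152,000.00) = 0.008637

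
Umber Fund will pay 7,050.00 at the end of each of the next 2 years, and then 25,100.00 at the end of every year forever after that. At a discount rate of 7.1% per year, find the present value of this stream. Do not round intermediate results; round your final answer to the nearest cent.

PV of 2-year annuity: 7,050.00 × [1 − (1+0.071)^−2] / 0.071 = 12728.88240
Perpetuity value at year 2: 25,100.00 / 0.071 = 353521.12676
PV of perpetuity: 353521.12676 / (1+0.071)^2 = 308202.69438
Total PV = 12728.88240 + 308202.69438 = 320931.57678

320931.58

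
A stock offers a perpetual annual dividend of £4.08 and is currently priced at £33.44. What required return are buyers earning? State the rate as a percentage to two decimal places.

12.20%

P = C/r ⇒ r = C/P = £4.08/£33.44 = 0.122010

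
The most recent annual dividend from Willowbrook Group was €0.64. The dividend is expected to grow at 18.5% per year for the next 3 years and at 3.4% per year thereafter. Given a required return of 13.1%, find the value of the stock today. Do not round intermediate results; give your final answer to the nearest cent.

€9.96

D_1 = 0.75840
D_2 = 0.89870
D_3 = 1.06496
Terminal value at year 3: TV = D_3×(1+g_2)/(r−g_2) = 1.10117/0.097 = 11.35230
P_0 = D_1/(1+r)^1 + D_2/(1+r)^2 + D_3/(1+r)^3 + TV/(1+r)^3
    = 0.67056 + 0.70257 + 0.73612 + 7.84686 = 9.95611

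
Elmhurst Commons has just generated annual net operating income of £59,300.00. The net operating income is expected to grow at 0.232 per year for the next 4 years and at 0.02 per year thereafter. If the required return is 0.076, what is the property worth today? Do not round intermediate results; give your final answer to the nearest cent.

£2192921.46

D_1 = 73057.60000
D_2 = 90006.96320
D_3 = 110888.57866
D_4 = 136614.72891
Terminal value at year 4: TV = D_4×(1+g_2)/(r−g_2) = 139347.02349/0.056 = 2488339.70518
P_0 = D_1/(1+r)^1 + D_2/(1+r)^2 + D_3/(1+r)^3 + D_4/(1+r)^4 + TV/(1+r)^4
    = 67897.39777 + 77741.25841 + 89012.29588 + 101917.42428 + 1856353.08503 = 2192921.46137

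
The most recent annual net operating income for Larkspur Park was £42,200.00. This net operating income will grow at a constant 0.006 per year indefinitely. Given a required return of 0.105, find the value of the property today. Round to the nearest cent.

£428820.20

D₁ = D₀ × (1 + g) = £42,200.00 × 1.006 = £42,453.2000
Growing perpetuity: P = D₁ / (r − g) = £42,453.2000 / (0.105 − 0.006) = £428,820.20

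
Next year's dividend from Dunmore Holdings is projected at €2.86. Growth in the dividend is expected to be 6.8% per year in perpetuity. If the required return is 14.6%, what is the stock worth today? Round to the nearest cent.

€36.67

Growing perpetuity: P = D₁ / (r − g) = €2.8600 / (0.146 − 0.068) = €36.67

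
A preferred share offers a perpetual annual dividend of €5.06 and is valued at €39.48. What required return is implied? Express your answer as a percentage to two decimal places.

P = C/r ⇒ r = C/P = €5.06/€39.48 = 0.128166

12.82%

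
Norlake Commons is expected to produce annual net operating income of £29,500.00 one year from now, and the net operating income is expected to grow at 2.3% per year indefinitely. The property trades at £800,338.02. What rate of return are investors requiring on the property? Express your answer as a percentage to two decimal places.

5.99%

P = D₁/(r − g) ⇒ r = D₁/P + g = £29,500.0000/£800,338.02 + 0.023 = 0.036859 + 0.023 = 0.059859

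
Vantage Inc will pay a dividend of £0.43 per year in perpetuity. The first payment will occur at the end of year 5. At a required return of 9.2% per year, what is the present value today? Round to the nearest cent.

Value at end of year 4: C / r = £0.43 / 0.092 = £4.6739
Discount to today: PV = £4.6739 / (1 + 0.092)^4 = £4.6739 / 1.421970 = £3.29

£3.29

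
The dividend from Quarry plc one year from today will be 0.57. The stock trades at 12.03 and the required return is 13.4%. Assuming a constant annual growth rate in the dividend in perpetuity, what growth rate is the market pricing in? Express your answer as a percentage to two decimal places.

P = D₁/(r−g) ⇒ g = r − D₁/P = 0.134 − 0.57/12.03 = 0.086618

8.66%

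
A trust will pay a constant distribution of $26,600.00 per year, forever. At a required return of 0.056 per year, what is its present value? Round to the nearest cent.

Level perpetuity: PV = C / r = $26,600.00 / 0.056 = $475,000.00

$475000.00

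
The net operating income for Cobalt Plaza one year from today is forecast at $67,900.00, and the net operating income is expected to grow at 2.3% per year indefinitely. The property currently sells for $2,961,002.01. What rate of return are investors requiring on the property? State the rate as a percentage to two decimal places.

P = D₁/(r − g) ⇒ r = D₁/P + g = $67,900.0000/$2,961,002.01 + 0.023 = 0.022931 + 0.023 = 0.045931

4.59%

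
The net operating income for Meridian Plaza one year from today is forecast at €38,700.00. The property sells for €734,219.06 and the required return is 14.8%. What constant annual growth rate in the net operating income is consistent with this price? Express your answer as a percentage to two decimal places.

9.53%

P = D₁/(r−g) ⇒ g = r − D₁/P = 0.148 − €38,700.00/€734,219.06 = 0.095291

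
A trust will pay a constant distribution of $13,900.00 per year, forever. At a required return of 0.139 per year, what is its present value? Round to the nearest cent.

Level perpetuity: PV = C / r = $13,900.00 / 0.139 = $100,000.00

$100000.00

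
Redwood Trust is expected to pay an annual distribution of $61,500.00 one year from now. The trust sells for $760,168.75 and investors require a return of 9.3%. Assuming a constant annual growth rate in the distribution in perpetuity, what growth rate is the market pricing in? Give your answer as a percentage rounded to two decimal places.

1.21%

P = D₁/(r−g) ⇒ g = r − D₁/P = 0.093 − $61,500.00/$760,168.75 = 0.012097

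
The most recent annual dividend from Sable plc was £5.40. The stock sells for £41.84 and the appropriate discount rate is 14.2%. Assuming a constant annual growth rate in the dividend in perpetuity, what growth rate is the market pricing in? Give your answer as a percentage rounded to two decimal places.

1.15%

P = D₀(1+g)/(r−g) ⇒ P(r−g) = D₀(1+g) ⇒ g(P+D₀) = P·r − D₀
g = (P·r − D₀)/(P + D₀) = (£41.84×0.142 − £5.40) / (£41.84 + £5.40) = 0.011458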